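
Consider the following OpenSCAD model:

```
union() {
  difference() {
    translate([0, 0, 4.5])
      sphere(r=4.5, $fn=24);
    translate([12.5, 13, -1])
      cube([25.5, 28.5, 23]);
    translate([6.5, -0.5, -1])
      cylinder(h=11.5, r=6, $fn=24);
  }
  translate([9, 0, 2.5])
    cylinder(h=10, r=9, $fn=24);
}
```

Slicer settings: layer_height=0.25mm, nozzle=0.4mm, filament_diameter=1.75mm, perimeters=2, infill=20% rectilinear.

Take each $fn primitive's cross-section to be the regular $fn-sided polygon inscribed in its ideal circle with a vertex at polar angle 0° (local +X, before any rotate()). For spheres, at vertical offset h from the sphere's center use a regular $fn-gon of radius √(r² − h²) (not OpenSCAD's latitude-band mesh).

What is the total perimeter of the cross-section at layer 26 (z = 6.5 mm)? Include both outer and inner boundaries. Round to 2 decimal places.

62.84 mm

At z = 6.5 mm: the r=4.5 sphere slices to a regular 24-gon of circumradius 4.031 (√(r²−h²) with h=2 from center) (perimeter = 2·24·4.031·sin(180°/24) = 25.26 mm); the cube at (12.5, 13) is present — its section is the full 25.5×28.5 rectangle (perimeter 108.00 mm); the cylinder at (6.5, -0.5): section is a regular 24-gon, circumradius r=6 (perimeter = 2·24·6.000·sin(180°/24) = 37.59 mm); Taking the first minus the rest: starting from the r=4.5 sphere, the 25.5×28.5 cube at (12.5, 13) misses the remaining region (no effect); the r=6 cylinder at (6.5, -0.5) partially overlaps it — only the 17.51 mm² overlap (of its 111.81 mm²) is removed, clipping the outline — boundary = 24.04 mm; the cylinder at (9, 0): section is a regular 24-gon, circumradius r=9 (perimeter = 2·24·9.000·sin(180°/24) = 56.39 mm); Taking the union: the regions partially overlap (shared area 4.90 mm²), so the edge portions inside another operand are dropped and the merged outline is re-measured after clipping — boundary = 62.84 mm. Overall, the cross-section is a single solid region. Total boundary length (outer) = 62.84 mm.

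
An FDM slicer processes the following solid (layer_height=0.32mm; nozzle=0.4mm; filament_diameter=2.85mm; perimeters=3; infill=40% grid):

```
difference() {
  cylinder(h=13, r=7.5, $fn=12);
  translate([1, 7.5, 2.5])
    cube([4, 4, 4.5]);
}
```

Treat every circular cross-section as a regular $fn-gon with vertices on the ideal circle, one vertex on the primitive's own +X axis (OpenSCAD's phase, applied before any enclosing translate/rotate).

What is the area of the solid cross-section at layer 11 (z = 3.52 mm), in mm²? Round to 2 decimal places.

168.75 mm²

At z = 3.52 mm: the cylinder: section is a regular 12-gon, circumradius r=7.5 (area = (12/2)·7.500²·sin(360°/12) = 168.75 mm²); the cube at (1, 7.5) is present — its section is the full 4×4 rectangle (area 16.00 mm²); Taking the first minus the rest: starting from the r=7.5 cylinder (168.75 mm²), the 4×4 cube at (1, 7.5) misses the remaining region (no effect) — area = 168.75 mm². Overall, the cross-section is a single solid region. Net area = 168.75 mm².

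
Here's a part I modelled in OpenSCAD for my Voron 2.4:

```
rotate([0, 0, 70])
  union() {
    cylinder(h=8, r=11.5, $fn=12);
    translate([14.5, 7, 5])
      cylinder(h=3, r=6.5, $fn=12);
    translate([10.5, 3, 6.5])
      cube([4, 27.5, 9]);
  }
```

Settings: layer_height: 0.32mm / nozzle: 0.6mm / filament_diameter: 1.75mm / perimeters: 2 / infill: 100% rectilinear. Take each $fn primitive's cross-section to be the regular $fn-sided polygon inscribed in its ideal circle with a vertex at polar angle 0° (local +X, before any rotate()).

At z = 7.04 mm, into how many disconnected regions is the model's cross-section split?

1

At z = 7.04 mm: the r=11.5 cylinder contributes a regular 12-gon of circumradius 11.5; the r=6.5 cylinder at (14.5, 7) gives a regular 12-gon of circumradius 6.5 (constant along its height); the cube at (10.5, 3) is present — its section is the full 4×27.5 rectangle; Taking the union: the regions partially overlap (shared area 46.36 mm²), so overlapping operands fuse into one piece — 1 connected region; (whole slice rotated 70° about Z — lengths, areas and connectivity unchanged). The result has 1 disconnected region.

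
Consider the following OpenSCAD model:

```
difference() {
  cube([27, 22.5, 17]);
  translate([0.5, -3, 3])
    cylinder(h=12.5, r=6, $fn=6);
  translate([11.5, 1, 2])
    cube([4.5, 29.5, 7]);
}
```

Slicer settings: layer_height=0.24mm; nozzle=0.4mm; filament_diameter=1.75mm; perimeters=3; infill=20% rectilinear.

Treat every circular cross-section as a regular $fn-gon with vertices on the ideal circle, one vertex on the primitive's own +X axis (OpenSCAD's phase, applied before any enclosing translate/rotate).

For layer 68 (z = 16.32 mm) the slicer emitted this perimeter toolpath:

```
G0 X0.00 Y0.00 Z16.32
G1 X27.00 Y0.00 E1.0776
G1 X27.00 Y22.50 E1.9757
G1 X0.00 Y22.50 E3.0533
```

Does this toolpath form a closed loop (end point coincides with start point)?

Start point (G0): (0.00, 0.00). End point (last G1): the path does not return to the start — open.

no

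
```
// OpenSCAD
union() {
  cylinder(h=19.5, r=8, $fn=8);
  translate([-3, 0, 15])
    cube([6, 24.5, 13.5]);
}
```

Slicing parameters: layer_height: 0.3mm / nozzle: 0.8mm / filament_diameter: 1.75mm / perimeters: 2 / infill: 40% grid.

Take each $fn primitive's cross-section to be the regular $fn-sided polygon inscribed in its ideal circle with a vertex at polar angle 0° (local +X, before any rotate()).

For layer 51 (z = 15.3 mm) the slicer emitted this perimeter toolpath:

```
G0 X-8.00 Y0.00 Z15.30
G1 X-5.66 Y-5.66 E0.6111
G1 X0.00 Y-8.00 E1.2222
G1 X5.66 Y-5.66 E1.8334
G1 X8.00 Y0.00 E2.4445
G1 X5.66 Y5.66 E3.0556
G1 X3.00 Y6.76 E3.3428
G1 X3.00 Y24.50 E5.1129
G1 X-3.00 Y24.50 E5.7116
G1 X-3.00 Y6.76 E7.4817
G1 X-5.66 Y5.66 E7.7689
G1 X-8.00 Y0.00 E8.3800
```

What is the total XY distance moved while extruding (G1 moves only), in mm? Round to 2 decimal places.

Sum the Euclidean lengths of each G1 segment: total = 83.98 mm.

83.98 mm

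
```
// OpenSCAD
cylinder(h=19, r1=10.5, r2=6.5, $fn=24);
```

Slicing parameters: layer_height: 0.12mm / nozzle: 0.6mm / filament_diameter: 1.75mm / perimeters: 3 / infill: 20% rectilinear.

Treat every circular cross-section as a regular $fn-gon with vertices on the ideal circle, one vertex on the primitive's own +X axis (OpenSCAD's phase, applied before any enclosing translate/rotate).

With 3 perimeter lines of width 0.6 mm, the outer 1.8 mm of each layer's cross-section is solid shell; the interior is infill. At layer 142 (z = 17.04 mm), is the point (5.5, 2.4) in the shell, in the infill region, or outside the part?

shell

At z = 17.04 mm: the cone contributes a regular 24-gon of circumradius 6.913 (interpolated between r1=10.5 and r2=6.5 at t=0.897). Overall, the cross-section is a single solid region. The nearest boundary edge runs (6.68, 1.79)→(5.99, 3.46); distance from the point to it = 0.85 mm. The point is inside the cross-section, 0.85 mm from the nearest boundary — within the 1.8 mm shell band (3 × 0.6).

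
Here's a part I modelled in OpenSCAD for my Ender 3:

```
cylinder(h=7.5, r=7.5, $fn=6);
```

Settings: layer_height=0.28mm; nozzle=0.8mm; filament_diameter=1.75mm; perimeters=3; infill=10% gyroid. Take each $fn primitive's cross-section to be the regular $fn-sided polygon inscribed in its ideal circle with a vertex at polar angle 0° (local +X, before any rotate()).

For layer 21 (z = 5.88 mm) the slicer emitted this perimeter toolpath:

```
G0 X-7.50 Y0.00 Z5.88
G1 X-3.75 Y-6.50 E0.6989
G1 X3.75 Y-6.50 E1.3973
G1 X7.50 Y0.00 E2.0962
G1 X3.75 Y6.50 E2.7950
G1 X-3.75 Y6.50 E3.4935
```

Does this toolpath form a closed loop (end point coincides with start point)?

Start point (G0): (-7.50, 0.00). End point (last G1): the path does not return to the start — open.

no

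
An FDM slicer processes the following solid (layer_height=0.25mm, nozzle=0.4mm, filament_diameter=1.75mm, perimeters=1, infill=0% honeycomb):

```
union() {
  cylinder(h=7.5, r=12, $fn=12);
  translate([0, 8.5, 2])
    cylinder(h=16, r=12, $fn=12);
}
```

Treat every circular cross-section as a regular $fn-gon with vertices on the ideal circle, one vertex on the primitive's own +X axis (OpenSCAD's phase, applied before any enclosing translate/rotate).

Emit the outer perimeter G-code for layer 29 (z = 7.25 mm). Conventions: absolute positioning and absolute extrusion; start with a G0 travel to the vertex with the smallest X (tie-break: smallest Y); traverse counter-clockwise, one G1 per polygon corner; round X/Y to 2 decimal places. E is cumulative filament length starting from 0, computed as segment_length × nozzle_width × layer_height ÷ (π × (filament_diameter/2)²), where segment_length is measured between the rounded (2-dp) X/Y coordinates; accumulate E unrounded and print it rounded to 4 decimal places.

At z = 7.25 mm: the cylinder: section is a regular 12-gon, circumradius r=12; the r=12 cylinder at (0, 8.5) contributes a regular 12-gon of circumradius 12; Combining (union): the regions partially overlap (shared area 237.68 mm²), so overlapping operands fuse into one piece — 1 connected region. The outline is a single polygon with 16 vertices. Extrusion per mm of travel: 0.4 × 0.25 / (π × 0.875²) = 0.041575. Accumulating E over each segment gives final E = 3.8304.

G0 X-12.00 Y0.00 Z7.25
G1 X-10.39 Y-6.00 E0.2583
G1 X-6.00 Y-10.39 E0.5164
G1 X0.00 Y-12.00 E0.7747
G1 X6.00 Y-10.39 E1.0329
G1 X10.39 Y-6.00 E1.2911
G1 X12.00 Y0.00 E1.5493
G1 X10.86 Y4.25 E1.7323
G1 X12.00 Y8.50 E1.9152
G1 X10.39 Y14.50 E2.1735
G1 X6.00 Y18.89 E2.4316
G1 X0.00 Y20.50 E2.6899
G1 X-6.00 Y18.89 E2.9482
G1 X-10.39 Y14.50 E3.2063
G1 X-12.00 Y8.50 E3.4645
G1 X-10.86 Y4.25 E3.6475
G1 X-12.00 Y0.00 E3.8304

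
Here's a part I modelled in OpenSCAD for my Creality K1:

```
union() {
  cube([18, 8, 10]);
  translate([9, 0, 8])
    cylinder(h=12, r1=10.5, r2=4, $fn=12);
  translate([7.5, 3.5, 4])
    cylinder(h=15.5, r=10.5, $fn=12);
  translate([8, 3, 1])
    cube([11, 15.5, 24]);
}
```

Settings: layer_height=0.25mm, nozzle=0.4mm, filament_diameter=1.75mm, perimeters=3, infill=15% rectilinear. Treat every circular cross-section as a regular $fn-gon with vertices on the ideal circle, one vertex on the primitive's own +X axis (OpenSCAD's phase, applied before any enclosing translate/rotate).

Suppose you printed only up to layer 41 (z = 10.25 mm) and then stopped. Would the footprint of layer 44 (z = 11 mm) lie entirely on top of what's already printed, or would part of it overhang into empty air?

entirely on top

Compare the two slices. At z = 10.25: the cube is not intersected at this z (z outside [0, 10]); the cone at (9, 0) (r1=10.5→r2=4) has section circumradius 9.281 here — a regular 12-gon (area = (12/2)·9.281²·sin(360°/12) = 258.42 mm²); the cylinder at (7.5, 3.5): section is a regular 12-gon, circumradius r=10.5 (area = (12/2)·10.500²·sin(360°/12) = 330.75 mm²); the cube at (8, 3) is present — its section is the full 11×15.5 rectangle (area 170.50 mm²); Combining (union): the regions partially overlap — summed areas 759.67 mm² minus the doubly-counted overlap 300.14 mm² gives 459.54 mm² — area = 459.54 mm². At z = 11: the cube is absent (z outside [0, 10]); the cone at (9, 0) contributes a regular 12-gon of circumradius 8.875 (interpolated between r1=10.5 and r2=4 at t=0.250) (area = (12/2)·8.875²·sin(360°/12) = 236.30 mm²); the r=10.5 cylinder at (7.5, 3.5) gives a regular 12-gon of circumradius 10.5 (constant along its height) (area = (12/2)·10.500²·sin(360°/12) = 330.75 mm²); the cube at (8, 3) (footprint 11×15.5) is included at this height (area 170.50 mm²); Combining (union): the regions partially overlap — summed areas 737.55 mm² minus the doubly-counted overlap 287.80 mm² gives 449.74 mm² — area = 449.74 mm². Checking containment: the cross-section at z = 11 is a subset of the cross-section at z = 10.25.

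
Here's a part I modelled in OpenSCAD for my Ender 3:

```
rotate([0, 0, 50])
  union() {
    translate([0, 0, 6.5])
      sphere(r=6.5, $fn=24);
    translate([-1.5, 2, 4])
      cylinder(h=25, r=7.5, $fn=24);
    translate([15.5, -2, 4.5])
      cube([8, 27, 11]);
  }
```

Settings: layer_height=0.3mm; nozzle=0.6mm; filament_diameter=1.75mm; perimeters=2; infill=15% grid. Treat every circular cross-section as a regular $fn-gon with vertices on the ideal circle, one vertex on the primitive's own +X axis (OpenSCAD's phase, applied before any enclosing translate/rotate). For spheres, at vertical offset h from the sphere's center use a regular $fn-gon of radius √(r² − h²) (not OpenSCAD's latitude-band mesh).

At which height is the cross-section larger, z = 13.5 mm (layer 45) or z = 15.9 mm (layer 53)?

Layer 45 (z = 13.5): the sphere does not reach this height (|z−center|=7.000 > r=6.5); the r=7.5 cylinder at (-1.5, 2) contributes a regular 24-gon of circumradius 7.5 (area = (24/2)·7.500²·sin(360°/24) = 174.70 mm²); the cube at (15.5, -2) is present — its section is the full 8×27 rectangle (area 216.00 mm²); Combining (union): the 2 present regions are separate (no shared area or edge), so areas and boundary lengths simply add and each stays a separate island — area = 390.70 mm²; (rotated 50° about Z; rotation is an isometry so areas/perimeters/island counts are preserved). So its area = 390.70 mm². Layer 53 (z = 15.9): the sphere does not reach this height (|z−center|=9.400 > r=6.5); the cylinder at (-1.5, 2): section is a regular 24-gon, circumradius r=7.5 (area = (24/2)·7.500²·sin(360°/24) = 174.70 mm²); the cube at (15.5, -2) does not reach this height (z outside [4.5, 15.5]); Taking the union: only the r=7.5 cylinder at (-1.5, 2) is present, so the union is just that shape — area = 174.70 mm²; (rotated 50° about Z; rotation is an isometry so areas/perimeters/island counts are preserved). So its area = 174.70 mm². Layer 45 is larger (390.70 vs 174.70 mm²).

layer 45 (z = 13.5 mm)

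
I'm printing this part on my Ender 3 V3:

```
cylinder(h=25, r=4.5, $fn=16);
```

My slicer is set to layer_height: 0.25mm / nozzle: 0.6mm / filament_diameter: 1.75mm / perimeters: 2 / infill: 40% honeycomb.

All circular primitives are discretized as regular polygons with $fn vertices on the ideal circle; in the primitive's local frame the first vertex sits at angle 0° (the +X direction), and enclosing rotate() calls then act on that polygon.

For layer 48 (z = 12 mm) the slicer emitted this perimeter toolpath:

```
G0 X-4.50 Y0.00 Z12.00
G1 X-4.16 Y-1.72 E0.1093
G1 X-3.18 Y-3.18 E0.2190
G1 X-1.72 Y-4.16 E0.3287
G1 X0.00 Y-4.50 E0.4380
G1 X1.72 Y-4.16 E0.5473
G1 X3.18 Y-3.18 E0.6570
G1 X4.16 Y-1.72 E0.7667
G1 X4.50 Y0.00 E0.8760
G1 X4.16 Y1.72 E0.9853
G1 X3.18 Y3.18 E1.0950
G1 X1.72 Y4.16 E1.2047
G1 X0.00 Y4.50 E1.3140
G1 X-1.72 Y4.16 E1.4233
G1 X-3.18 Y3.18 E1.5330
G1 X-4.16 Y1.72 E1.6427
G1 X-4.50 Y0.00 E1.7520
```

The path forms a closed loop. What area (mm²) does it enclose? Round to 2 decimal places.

Apply the shoelace formula to the sequence of (X, Y) vertices; enclosed area = 62.00 mm².

62.00 mm²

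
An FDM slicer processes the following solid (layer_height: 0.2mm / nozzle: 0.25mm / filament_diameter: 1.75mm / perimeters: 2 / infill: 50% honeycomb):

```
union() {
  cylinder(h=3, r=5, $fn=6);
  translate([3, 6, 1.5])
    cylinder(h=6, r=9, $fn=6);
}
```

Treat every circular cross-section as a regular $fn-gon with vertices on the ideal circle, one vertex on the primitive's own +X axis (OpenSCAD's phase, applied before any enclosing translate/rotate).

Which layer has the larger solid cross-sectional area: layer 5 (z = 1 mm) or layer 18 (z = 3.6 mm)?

Layer 5 (z = 1): the r=5 cylinder contributes a regular 6-gon of circumradius 5 (area = (6/2)·5.000²·sin(360°/6) = 64.95 mm²); the cylinder at (3, 6) is not intersected at this z (z outside [1.5, 7.5]); Combining (union): only the r=5 cylinder is present, so the union is just that shape — area = 64.95 mm². So its area = 64.95 mm². Layer 18 (z = 3.6): the cylinder does not reach this height (z outside [0, 3]); the r=9 cylinder at (3, 6) contributes a regular 6-gon of circumradius 9 (area = (6/2)·9.000²·sin(360°/6) = 210.44 mm²); Merging all regions: only the r=9 cylinder at (3, 6) is present, so the union is just that shape — area = 210.44 mm². So its area = 210.44 mm². Layer 18 is larger (210.44 vs 64.95 mm²).

layer 18 (z = 3.6 mm)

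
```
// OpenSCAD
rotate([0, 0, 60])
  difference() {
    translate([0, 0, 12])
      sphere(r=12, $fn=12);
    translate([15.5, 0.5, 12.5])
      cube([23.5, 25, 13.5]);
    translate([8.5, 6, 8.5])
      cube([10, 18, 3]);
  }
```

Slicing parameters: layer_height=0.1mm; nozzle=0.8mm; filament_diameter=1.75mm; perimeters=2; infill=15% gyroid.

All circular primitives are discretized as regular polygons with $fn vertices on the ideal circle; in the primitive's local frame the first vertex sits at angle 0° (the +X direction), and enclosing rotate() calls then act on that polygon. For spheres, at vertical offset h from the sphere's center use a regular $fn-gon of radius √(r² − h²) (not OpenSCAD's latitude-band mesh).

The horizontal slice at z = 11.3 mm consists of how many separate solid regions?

1

At z = 11.3 mm: the sphere: section is a regular 12-gon, circumradius = √(r²−h²) = √(12²−0.7²) = 11.980; the cube at (15.5, 0.5) is absent (z outside [12.5, 26]); the cube at (8.5, 6) (footprint 10×18) is included at this height; Subtracting the remaining from the first: starting from the r=12 sphere, the 10×18 cube at (8.5, 6) partially overlaps it — only the 1.74 mm² overlap (of its 180.00 mm²) is removed, clipping the outline — 1 connected region; (whole slice rotated 60° about Z — lengths, areas and connectivity unchanged). The result has 1 disconnected region.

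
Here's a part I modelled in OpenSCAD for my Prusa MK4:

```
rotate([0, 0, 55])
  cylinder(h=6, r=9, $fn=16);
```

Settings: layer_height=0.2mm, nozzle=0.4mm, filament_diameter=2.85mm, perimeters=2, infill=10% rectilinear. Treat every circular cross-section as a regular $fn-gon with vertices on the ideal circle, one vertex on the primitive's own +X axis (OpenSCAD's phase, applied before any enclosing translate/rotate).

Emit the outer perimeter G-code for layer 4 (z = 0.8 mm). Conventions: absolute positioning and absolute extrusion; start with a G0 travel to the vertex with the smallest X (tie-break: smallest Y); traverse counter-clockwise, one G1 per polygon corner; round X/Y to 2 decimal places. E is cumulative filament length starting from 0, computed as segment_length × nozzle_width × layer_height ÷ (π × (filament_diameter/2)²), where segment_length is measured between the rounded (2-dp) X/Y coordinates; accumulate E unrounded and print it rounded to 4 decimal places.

At z = 0.8 mm: the r=9 cylinder gives a regular 16-gon of circumradius 9 (constant along its height); (rotated 55° about Z; rotation is an isometry so areas/perimeters/island counts are preserved). The outline is a single polygon with 16 vertices. Extrusion per mm of travel: 0.4 × 0.2 / (π × 1.425²) = 0.012540. Accumulating E over each segment gives final E = 0.7046.

G0 X-8.86 Y-1.56 Z0.80
G1 X-7.59 Y-4.84 E0.0441
G1 X-5.16 Y-7.37 E0.0881
G1 X-1.95 Y-8.79 E0.1321
G1 X1.56 Y-8.86 E0.1761
G1 X4.84 Y-7.59 E0.2203
G1 X7.37 Y-5.16 E0.2642
G1 X8.79 Y-1.95 E0.3083
G1 X8.86 Y1.56 E0.3523
G1 X7.59 Y4.84 E0.3964
G1 X5.16 Y7.37 E0.4404
G1 X1.95 Y8.79 E0.4844
G1 X-1.56 Y8.86 E0.5284
G1 X-4.84 Y7.59 E0.5725
G1 X-7.37 Y5.16 E0.6165
G1 X-8.79 Y1.95 E0.6605
G1 X-8.86 Y-1.56 E0.7046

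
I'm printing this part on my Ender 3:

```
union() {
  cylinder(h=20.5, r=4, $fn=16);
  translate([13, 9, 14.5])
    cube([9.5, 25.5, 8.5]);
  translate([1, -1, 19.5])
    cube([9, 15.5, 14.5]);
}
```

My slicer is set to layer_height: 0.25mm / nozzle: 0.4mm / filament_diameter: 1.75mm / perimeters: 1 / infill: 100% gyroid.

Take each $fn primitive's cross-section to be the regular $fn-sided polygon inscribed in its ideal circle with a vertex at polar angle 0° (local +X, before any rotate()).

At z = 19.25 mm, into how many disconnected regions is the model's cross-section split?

2

At z = 19.25 mm: the r=4 cylinder gives a regular 16-gon of circumradius 4 (constant along its height); the 9.5×25.5 cube at (13, 9) contributes its full rectangle; the cube at (1, -1) does not reach this height (z outside [19.5, 34]); Combining (union): the 2 present regions are separate (no shared area or edge), so areas and boundary lengths simply add and each stays a separate island — 2 connected regions. The result has 2 disconnected regions.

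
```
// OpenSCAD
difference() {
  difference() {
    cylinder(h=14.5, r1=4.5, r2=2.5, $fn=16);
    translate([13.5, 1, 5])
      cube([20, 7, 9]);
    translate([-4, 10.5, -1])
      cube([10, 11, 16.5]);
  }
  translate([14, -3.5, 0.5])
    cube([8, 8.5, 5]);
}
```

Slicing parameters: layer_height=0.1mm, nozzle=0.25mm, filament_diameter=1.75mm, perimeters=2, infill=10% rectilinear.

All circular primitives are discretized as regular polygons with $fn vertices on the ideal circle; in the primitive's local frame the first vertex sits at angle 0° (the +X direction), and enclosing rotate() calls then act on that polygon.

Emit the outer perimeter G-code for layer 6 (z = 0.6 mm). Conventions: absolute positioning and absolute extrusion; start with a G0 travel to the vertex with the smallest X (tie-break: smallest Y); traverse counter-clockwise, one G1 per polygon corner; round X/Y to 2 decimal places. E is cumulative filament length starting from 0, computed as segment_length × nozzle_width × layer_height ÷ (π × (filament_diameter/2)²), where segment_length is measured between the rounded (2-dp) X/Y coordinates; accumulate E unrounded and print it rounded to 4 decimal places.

G0 X-4.42 Y0.00 Z0.60
G1 X-4.08 Y-1.69 E0.0179
G1 X-3.12 Y-3.12 E0.0358
G1 X-1.69 Y-4.08 E0.0537
G1 X0.00 Y-4.42 E0.0716
G1 X1.69 Y-4.08 E0.0896
G1 X3.12 Y-3.12 E0.1075
G1 X4.08 Y-1.69 E0.1254
G1 X4.42 Y0.00 E0.1433
G1 X4.08 Y1.69 E0.1612
G1 X3.12 Y3.12 E0.1791
G1 X1.69 Y4.08 E0.1970
G1 X0.00 Y4.42 E0.2149
G1 X-1.69 Y4.08 E0.2328
G1 X-3.12 Y3.12 E0.2507
G1 X-4.08 Y1.69 E0.2686
G1 X-4.42 Y0.00 E0.2866

At z = 0.6 mm: the cone (r1=4.5→r2=2.5) has section circumradius 4.417 here — a regular 16-gon; the cube at (13.5, 1) does not reach this height (z outside [5, 14]); the cube at (-4, 10.5) (footprint 10×11) is included at this height; After the difference (first − rest): starting from the cone, the 10×11 cube at (-4, 10.5) misses the remaining region (no effect) — 1 connected region; the cube at (14, -3.5) (footprint 8×8.5) is included at this height; After the difference (first − rest): starting from that combined region, the 8×8.5 cube at (14, -3.5) misses the remaining region (no effect) — 1 connected region. The outline is a single polygon with 16 vertices. Extrusion per mm of travel: 0.25 × 0.1 / (π × 0.875²) = 0.010394. Accumulating E over each segment gives final E = 0.2866.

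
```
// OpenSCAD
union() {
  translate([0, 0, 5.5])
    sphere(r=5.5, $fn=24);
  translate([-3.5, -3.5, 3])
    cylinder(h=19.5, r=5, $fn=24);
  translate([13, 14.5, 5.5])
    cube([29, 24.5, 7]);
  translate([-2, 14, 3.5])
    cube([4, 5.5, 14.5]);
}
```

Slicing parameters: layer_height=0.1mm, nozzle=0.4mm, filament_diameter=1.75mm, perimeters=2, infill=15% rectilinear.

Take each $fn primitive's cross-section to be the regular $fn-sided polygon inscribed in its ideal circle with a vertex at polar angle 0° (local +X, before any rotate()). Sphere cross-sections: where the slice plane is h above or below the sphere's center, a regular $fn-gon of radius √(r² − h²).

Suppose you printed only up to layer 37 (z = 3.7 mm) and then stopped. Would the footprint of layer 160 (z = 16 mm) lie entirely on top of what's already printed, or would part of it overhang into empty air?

entirely on top

Compare the two slices. At z = 3.7: the sphere: section is a regular 24-gon, circumradius = √(r²−h²) = √(5.5²−1.8²) = 5.197 (area = (24/2)·5.197²·sin(360°/24) = 83.89 mm²); the r=5 cylinder at (-3.5, -3.5) contributes a regular 24-gon of circumradius 5 (area = (24/2)·5.000²·sin(360°/24) = 77.65 mm²); the cube at (13, 14.5) does not reach this height (z outside [5.5, 12.5]); the cube at (-2, 14) is present — its section is the full 4×5.5 rectangle (area 22.00 mm²); Combining (union): the regions partially overlap — summed areas 183.53 mm² minus the doubly-counted overlap 32.61 mm² gives 150.92 mm² — area = 150.92 mm². At z = 16: the sphere is absent (|z−center|=10.500 > r=5.5); the cylinder at (-3.5, -3.5): section is a regular 24-gon, circumradius r=5 (area = (24/2)·5.000²·sin(360°/24) = 77.65 mm²); the cube at (13, 14.5) does not reach this height (z outside [5.5, 12.5]); the cube at (-2, 14) (footprint 4×5.5) is included at this height (area 22.00 mm²); Combining (union): the 2 present regions are separate (no shared area or edge), so areas and boundary lengths simply add and each stays a separate island — area = 99.65 mm². Checking containment: the cross-section at z = 16 is a subset of the cross-section at z = 3.7.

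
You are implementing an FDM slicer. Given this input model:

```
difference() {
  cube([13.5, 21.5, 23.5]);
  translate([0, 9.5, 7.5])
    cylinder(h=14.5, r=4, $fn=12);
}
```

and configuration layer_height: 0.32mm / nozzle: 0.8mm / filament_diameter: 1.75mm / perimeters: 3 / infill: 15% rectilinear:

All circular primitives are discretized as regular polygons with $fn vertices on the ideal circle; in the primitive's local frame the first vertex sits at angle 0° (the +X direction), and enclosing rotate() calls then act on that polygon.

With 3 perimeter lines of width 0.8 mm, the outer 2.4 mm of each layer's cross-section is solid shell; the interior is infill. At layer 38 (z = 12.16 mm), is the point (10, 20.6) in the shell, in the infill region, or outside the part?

At z = 12.16 mm: the cube is present — its section is the full 13.5×21.5 rectangle; the r=4 cylinder at (0, 9.5) gives a regular 12-gon of circumradius 4 (constant along its height); After the difference (first − rest): starting from the 13.5×21.5 cube, the r=4 cylinder at (0, 9.5) partially overlaps it — only the 24.00 mm² overlap (of its 48.00 mm²) is removed, clipping the outline — 1 connected region. Overall, the cross-section is a single solid region. The nearest boundary edge runs (0.00, 21.50)→(13.50, 21.50); distance from the point to it = 0.90 mm. The point is inside the cross-section, 0.90 mm from the nearest boundary — within the 2.4 mm shell band (3 × 0.8).

shell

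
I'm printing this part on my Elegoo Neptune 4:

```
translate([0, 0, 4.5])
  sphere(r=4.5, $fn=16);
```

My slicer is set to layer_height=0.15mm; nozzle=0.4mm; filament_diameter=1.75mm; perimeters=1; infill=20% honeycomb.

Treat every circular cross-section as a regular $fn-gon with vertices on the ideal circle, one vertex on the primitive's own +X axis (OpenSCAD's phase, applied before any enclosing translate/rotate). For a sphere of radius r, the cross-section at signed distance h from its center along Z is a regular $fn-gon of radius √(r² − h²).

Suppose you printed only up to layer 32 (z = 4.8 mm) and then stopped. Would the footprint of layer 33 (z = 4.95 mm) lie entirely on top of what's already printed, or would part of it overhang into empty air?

Compare the two slices. At z = 4.8: the r=4.5 sphere contributes a regular 16-gon of circumradius √(4.5²−0.3²) = 4.490 (area = (16/2)·4.490²·sin(360°/16) = 61.72 mm²). At z = 4.95: the sphere: section is a regular 16-gon, circumradius = √(r²−h²) = √(4.5²−0.45²) = 4.477 (area = (16/2)·4.477²·sin(360°/16) = 61.37 mm²). Checking containment: the cross-section at z = 4.95 is a subset of the cross-section at z = 4.8.

entirely on top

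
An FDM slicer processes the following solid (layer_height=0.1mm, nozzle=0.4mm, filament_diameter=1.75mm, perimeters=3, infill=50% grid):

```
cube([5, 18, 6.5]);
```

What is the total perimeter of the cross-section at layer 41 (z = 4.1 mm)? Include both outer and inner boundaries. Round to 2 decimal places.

At z = 4.1 mm: the cube (footprint 5×18) is included at this height (perimeter 46.00 mm). Overall, the cross-section is a single solid region. Total boundary length (outer) = 46.00 mm.

46.00 mm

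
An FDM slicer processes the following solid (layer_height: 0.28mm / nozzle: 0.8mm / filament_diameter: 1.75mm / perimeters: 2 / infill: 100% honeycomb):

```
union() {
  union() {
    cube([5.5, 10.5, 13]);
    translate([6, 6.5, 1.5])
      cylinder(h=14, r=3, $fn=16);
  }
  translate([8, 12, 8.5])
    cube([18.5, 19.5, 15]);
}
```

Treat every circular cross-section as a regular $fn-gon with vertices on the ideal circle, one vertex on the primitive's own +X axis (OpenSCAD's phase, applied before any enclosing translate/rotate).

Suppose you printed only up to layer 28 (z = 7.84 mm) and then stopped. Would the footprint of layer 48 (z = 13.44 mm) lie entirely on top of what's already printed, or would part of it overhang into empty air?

Compare the two slices. At z = 7.84: the cube (footprint 5.5×10.5) is included at this height (area 57.75 mm²); the r=3 cylinder at (6, 6.5) contributes a regular 16-gon of circumradius 3 (area = (16/2)·3.000²·sin(360°/16) = 27.55 mm²); Merging all regions: the regions partially overlap — summed areas 85.30 mm² minus the doubly-counted overlap 10.83 mm² gives 74.48 mm² — area = 74.48 mm²; the cube at (8, 12) is absent (z outside [8.5, 23.5]); Merging all regions: only the result so far is present, so the union is just that shape — area = 74.48 mm². At z = 13.44: the cube does not reach this height (z outside [0, 13]); the r=3 cylinder at (6, 6.5) gives a regular 16-gon of circumradius 3 (constant along its height) (area = (16/2)·3.000²·sin(360°/16) = 27.55 mm²); Taking the union: only the r=3 cylinder at (6, 6.5) is present, so the union is just that shape — area = 27.55 mm²; the cube at (8, 12) (footprint 18.5×19.5) is included at this height (area 360.75 mm²); Taking the union: the 2 present regions are separate (no shared area or edge), so areas and boundary lengths simply add and each stays a separate island — area = 388.30 mm². Checking containment: at z = 13.44 the cross-section extends beyond the z = 7.84 cross-section by about 360.75 mm².

part overhangs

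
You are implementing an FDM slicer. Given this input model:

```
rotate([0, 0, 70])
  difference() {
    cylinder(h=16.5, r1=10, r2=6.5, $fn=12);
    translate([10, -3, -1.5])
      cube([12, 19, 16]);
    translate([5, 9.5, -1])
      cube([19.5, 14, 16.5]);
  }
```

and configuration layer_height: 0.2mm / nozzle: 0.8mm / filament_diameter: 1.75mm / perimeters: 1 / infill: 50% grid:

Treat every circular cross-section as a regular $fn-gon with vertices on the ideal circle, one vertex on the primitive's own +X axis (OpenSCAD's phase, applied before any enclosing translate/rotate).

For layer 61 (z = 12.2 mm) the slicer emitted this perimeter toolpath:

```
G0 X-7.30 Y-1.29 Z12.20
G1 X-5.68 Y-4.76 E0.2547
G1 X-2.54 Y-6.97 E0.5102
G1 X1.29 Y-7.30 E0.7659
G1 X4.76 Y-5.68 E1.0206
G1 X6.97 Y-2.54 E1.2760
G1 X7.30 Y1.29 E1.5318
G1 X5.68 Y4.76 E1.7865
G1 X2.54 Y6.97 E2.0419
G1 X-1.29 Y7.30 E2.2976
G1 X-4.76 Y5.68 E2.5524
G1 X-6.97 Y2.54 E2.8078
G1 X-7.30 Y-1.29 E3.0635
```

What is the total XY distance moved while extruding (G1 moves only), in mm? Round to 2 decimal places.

Sum the Euclidean lengths of each G1 segment: total = 46.05 mm.

46.05 mm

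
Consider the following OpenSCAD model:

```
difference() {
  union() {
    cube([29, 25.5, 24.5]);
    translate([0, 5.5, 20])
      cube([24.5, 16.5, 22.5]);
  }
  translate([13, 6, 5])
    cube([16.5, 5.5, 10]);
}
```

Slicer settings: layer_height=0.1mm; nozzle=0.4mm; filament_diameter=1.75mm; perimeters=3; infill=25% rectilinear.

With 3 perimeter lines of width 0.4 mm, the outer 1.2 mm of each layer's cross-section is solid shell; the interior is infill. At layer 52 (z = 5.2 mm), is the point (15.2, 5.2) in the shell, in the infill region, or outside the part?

shell

At z = 5.2 mm: the cube (footprint 29×25.5) is included at this height; the cube at (0, 5.5) is not intersected at this z (z outside [20, 42.5]); Combining (union): only the 29×25.5 cube is present, so the union is just that shape — 1 connected region; the cube at (13, 6) (footprint 16.5×5.5) is included at this height; After the difference (first − rest): starting from that combined region, the 16.5×5.5 cube at (13, 6) partially overlaps it — only the 88.00 mm² overlap (of its 90.75 mm²) is removed, clipping the outline — 1 connected region. Overall, the cross-section is a single solid region. The nearest boundary edge runs (13.00, 6.00)→(29.00, 6.00); distance from the point to it = 0.80 mm. The point is inside the cross-section, 0.80 mm from the nearest boundary — within the 1.2 mm shell band (3 × 0.4).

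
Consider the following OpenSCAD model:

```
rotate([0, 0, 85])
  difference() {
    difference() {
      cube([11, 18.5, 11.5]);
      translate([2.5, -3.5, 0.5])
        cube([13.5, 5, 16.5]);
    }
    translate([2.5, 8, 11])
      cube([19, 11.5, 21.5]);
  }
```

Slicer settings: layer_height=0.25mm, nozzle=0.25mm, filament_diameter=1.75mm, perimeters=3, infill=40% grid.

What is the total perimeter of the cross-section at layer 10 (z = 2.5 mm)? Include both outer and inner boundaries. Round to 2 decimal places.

59.00 mm

At z = 2.5 mm: the 11×18.5 cube contributes its full rectangle (perimeter 59.00 mm); the 13.5×5 cube at (2.5, -3.5) contributes its full rectangle (perimeter 37.00 mm); Taking the first minus the rest: starting from the 11×18.5 cube, the 13.5×5 cube at (2.5, -3.5) partially overlaps it — only the 12.75 mm² overlap (of its 67.50 mm²) is removed, clipping the outline — boundary = 59.00 mm; the cube at (2.5, 8) is not intersected at this z (z outside [11, 32.5]); Taking the first minus the rest: none of the subtracted shapes is present at this height, so the result so far is unchanged — boundary = 59.00 mm; (whole slice rotated 85° about Z — lengths, areas and connectivity unchanged). Overall, the cross-section is a single solid region. Total boundary length (outer) = 59.00 mm.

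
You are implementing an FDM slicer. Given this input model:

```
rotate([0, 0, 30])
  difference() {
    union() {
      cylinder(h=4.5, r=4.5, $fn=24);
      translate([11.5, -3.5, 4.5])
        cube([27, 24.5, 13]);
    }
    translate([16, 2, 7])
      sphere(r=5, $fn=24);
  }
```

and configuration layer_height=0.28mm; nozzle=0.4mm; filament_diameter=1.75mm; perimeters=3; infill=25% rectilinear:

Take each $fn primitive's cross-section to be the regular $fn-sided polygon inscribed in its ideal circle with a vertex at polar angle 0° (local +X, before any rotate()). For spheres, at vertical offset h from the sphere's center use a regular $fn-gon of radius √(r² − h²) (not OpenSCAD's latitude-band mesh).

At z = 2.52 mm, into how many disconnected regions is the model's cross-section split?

At z = 2.52 mm: the r=4.5 cylinder gives a regular 24-gon of circumradius 4.5 (constant along its height); the cube at (11.5, -3.5) does not reach this height (z outside [4.5, 17.5]); Combining (union): only the r=4.5 cylinder is present, so the union is just that shape — 1 connected region; the r=5 sphere at (16, 2) slices to a regular 24-gon of circumradius 2.220 (√(r²−h²) with h=4.48 from center); Taking the first minus the rest: starting from that combined region, the r=5 sphere at (16, 2) misses the remaining region (no effect) — 1 connected region; (whole slice rotated 30° about Z — lengths, areas and connectivity unchanged). The result has 1 disconnected region.

1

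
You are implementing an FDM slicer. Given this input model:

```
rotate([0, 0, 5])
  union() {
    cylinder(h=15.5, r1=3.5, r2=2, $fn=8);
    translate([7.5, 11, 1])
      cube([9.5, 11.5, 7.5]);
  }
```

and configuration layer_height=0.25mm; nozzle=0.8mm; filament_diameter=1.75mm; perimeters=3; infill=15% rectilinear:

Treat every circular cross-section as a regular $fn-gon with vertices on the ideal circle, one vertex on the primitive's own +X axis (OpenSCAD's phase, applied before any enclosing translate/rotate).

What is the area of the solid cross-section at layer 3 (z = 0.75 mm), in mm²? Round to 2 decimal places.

33.23 mm²

At z = 0.75 mm: the cone: at t=0.048 of its height the radius interpolates to r₁+(r₂−r₁)t = 3.427, giving a regular 8-gon of that circumradius (area = (8/2)·3.427²·sin(360°/8) = 33.23 mm²); the cube at (7.5, 11) does not reach this height (z outside [1, 8.5]); Combining (union): only the cone is present, so the union is just that shape — area = 33.23 mm²; (rotated 5° about Z; rotation is an isometry so areas/perimeters/island counts are preserved). Overall, the cross-section is a single solid region. Net area = 33.23 mm².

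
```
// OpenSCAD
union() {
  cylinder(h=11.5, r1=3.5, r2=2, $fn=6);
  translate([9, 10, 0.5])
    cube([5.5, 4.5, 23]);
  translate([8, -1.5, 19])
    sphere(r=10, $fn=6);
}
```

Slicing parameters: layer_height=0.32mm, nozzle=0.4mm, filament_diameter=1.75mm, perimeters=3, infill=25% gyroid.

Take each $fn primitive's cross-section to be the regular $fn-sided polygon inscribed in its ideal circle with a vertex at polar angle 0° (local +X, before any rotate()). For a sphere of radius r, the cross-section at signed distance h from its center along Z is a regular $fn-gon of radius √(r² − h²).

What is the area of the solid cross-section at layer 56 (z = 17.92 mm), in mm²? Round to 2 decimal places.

At z = 17.92 mm: the cone is absent (z outside [0, 11.5]); the cube at (9, 10) is present — its section is the full 5.5×4.5 rectangle (area 24.75 mm²); the r=10 sphere at (8, -1.5) slices to a regular 6-gon of circumradius 9.942 (√(r²−h²) with h=1.08 from center) (area = (6/2)·9.942²·sin(360°/6) = 256.78 mm²); Taking the union: the 2 present regions are separate (no shared area or edge), so areas and boundary lengths simply add and each stays a separate island — area = 281.53 mm². Overall, the cross-section has 2 separate islands. Net area = 281.53 mm².

281.53 mm²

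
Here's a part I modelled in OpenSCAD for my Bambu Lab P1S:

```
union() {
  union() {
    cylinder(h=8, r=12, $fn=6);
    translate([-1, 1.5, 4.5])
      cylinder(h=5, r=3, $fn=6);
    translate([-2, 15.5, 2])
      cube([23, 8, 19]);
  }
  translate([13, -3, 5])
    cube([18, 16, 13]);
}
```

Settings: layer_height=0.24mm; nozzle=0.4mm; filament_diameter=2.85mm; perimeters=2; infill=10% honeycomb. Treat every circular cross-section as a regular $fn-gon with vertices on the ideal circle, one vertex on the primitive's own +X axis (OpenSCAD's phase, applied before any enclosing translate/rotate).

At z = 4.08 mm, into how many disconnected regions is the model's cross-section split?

At z = 4.08 mm: the r=12 cylinder gives a regular 6-gon of circumradius 12 (constant along its height); the cylinder at (-1, 1.5) is not intersected at this z (z outside [4.5, 9.5]); the cube at (-2, 15.5) is present — its section is the full 23×8 rectangle; Combining (union): the 2 present regions are separate (no shared area or edge), so areas and boundary lengths simply add and each stays a separate island — 2 connected regions; the cube at (13, -3) is absent (z outside [5, 18]); Taking the union: only the result so far is present, so the union is just that shape — 2 connected regions. The result has 2 disconnected regions.

2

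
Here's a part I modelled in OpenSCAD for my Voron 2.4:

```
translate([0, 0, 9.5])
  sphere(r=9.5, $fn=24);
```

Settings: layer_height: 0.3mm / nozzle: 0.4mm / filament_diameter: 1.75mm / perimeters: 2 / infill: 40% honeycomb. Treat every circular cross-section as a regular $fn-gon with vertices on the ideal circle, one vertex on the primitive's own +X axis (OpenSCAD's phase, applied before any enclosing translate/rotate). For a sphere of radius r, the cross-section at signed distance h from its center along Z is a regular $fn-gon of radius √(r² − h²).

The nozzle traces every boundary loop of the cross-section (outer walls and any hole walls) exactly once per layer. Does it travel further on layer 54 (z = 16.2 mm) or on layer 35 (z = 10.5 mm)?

Layer 54 (z = 16.2): the r=9.5 sphere slices to a regular 24-gon of circumradius 6.735 (√(r²−h²) with h=6.7 from center) (perimeter = 2·24·6.735·sin(180°/24) = 42.20 mm). So its perimeter = 42.20 mm. Layer 35 (z = 10.5): the r=9.5 sphere slices to a regular 24-gon of circumradius 9.447 (√(r²−h²) with h=1 from center) (perimeter = 2·24·9.447·sin(180°/24) = 59.19 mm). So its perimeter = 59.19 mm. Layer 35 is larger (59.19 vs 42.20 mm).

layer 35 (z = 10.5 mm)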